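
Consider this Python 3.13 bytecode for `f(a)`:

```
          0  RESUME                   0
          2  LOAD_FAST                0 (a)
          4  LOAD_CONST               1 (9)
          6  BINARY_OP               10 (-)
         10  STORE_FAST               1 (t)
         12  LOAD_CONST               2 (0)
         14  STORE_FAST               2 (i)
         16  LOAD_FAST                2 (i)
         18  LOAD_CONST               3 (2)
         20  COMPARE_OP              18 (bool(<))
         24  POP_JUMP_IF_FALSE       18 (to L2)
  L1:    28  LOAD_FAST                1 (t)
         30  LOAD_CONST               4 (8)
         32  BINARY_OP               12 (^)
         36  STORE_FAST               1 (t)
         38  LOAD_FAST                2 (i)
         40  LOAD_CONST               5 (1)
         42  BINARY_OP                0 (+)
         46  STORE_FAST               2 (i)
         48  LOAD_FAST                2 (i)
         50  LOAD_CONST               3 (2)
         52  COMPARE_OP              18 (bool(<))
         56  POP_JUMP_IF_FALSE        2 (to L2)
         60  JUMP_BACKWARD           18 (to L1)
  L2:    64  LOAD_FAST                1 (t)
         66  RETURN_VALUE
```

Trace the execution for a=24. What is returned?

LOAD_FAST a → push 24. Stack: [24]
LOAD_CONST → push 9. Stack: [24, 9]
BINARY_OP - → 24 - 9 = 15. Stack: [15]
STORE_FAST t → t=15. Stack: []
LOAD_CONST → push 0. Stack: [0]
STORE_FAST i → i=0. Stack: []
LOAD_FAST i → push 0. Stack: [0]
LOAD_CONST → push 2. Stack: [0, 2]
COMPARE_OP bool(<) → 0 vs 2 = True. Stack: [True]
POP_JUMP_IF_FALSE → pop True; no jump. Stack: []
LOAD_FAST t → push 15. Stack: [15]
LOAD_CONST → push 8. Stack: [15, 8]
BINARY_OP ^ → 15 ^ 8 = 7. Stack: [7]
STORE_FAST t → t=7. Stack: []
LOAD_FAST i → push 0. Stack: [0]
LOAD_CONST → push 1. Stack: [0, 1]
BINARY_OP + → 0 + 1 = 1. Stack: [1]
STORE_FAST i → i=1. Stack: []
LOAD_FAST i → push 1. Stack: [1]
LOAD_CONST → push 2. Stack: [1, 2]
COMPARE_OP bool(<) → 1 vs 2 = True. Stack: [True]
POP_JUMP_IF_FALSE → pop True; no jump. Stack: []
LOAD_FAST t → push 7. Stack: [7]
LOAD_CONST → push 8. Stack: [7, 8]
BINARY_OP ^ → 7 ^ 8 = 15. Stack: [15]
STORE_FAST t → t=15. Stack: []
LOAD_FAST i → push 1. Stack: [1]
LOAD_CONST → push 1. Stack: [1, 1]
BINARY_OP + → 1 + 1 = 2. Stack: [2]
STORE_FAST i → i=2. Stack: []
LOAD_FAST i → push 2. Stack: [2]
LOAD_CONST → push 2. Stack: [2, 2]
COMPARE_OP bool(<) → 2 vs 2 = False. Stack: [False]
POP_JUMP_IF_FALSE → pop False; jump. Stack: []
LOAD_FAST t → push 15. Stack: [15]
RETURN_VALUE → return 15.

15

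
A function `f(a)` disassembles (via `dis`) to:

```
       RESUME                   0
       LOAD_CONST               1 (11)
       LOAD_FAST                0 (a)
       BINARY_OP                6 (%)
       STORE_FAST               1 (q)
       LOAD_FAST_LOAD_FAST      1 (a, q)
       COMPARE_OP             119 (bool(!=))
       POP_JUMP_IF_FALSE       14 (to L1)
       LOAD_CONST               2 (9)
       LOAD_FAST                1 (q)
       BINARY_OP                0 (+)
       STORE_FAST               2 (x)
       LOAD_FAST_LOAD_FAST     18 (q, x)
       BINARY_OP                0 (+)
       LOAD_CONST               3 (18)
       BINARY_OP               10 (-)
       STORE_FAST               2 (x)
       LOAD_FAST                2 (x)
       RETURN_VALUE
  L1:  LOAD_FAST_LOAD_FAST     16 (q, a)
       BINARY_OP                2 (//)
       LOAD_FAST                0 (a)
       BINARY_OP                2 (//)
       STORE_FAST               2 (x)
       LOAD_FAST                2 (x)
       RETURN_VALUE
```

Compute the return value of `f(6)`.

LOAD_CONST → push 11. Stack: [11]
LOAD_FAST a → push 6. Stack: [11, 6]
BINARY_OP % → 11 % 6 = 5. Stack: [5]
STORE_FAST q → q=5. Stack: []
LOAD_FAST_LOAD_FAST a,q → push 6,5. Stack: [6, 5]
COMPARE_OP bool(!=) → 6 vs 5 = True. Stack: [True]
POP_JUMP_IF_FALSE → pop True; no jump. Stack: []
LOAD_CONST → push 9. Stack: [9]
LOAD_FAST q → push 5. Stack: [9, 5]
BINARY_OP + → 9 + 5 = 14. Stack: [14]
STORE_FAST x → x=14. Stack: []
LOAD_FAST_LOAD_FAST q,x → push 5,14. Stack: [5, 14]
BINARY_OP + → 5 + 14 = 19. Stack: [19]
LOAD_CONST → push 18. Stack: [19, 18]
BINARY_OP - → 19 - 18 = 1. Stack: [1]
STORE_FAST x → x=1. Stack: []
LOAD_FAST x → push 1. Stack: [1]
RETURN_VALUE → return 1.

1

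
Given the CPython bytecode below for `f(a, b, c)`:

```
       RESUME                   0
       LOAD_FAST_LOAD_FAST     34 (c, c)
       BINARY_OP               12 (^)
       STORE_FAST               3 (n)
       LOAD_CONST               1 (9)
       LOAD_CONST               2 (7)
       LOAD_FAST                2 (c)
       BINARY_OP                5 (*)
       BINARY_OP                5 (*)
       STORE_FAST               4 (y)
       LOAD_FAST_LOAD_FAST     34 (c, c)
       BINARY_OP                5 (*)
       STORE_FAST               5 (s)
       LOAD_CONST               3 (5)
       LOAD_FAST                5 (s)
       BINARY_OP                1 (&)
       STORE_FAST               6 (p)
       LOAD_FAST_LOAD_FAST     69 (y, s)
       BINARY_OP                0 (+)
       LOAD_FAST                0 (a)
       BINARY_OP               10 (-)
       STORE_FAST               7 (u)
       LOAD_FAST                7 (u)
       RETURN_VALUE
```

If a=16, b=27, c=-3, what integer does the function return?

LOAD_FAST_LOAD_FAST c,c → push -3,-3. Stack: [-3, -3]
BINARY_OP ^ → -3 ^ -3 = 0. Stack: [0]
STORE_FAST n → n=0. Stack: []
LOAD_CONST → push 9. Stack: [9]
LOAD_CONST → push 7. Stack: [9, 7]
LOAD_FAST c → push -3. Stack: [9, 7, -3]
BINARY_OP * → 7 * -3 = -21. Stack: [9, -21]
BINARY_OP * → 9 * -21 = -189. Stack: [-189]
STORE_FAST y → y=-189. Stack: []
LOAD_FAST_LOAD_FAST c,c → push -3,-3. Stack: [-3, -3]
BINARY_OP * → -3 * -3 = 9. Stack: [9]
STORE_FAST s → s=9. Stack: []
LOAD_CONST → push 5. Stack: [5]
LOAD_FAST s → push 9. Stack: [5, 9]
BINARY_OP & → 5 & 9 = 1. Stack: [1]
STORE_FAST p → p=1. Stack: []
LOAD_FAST_LOAD_FAST y,s → push -189,9. Stack: [-189, 9]
BINARY_OP + → -189 + 9 = -180. Stack: [-180]
LOAD_FAST a → push 16. Stack: [-180, 16]
BINARY_OP - → -180 - 16 = -196. Stack: [-196]
STORE_FAST u → u=-196. Stack: []
LOAD_FAST u → push -196. Stack: [-196]
RETURN_VALUE → return -196.

-196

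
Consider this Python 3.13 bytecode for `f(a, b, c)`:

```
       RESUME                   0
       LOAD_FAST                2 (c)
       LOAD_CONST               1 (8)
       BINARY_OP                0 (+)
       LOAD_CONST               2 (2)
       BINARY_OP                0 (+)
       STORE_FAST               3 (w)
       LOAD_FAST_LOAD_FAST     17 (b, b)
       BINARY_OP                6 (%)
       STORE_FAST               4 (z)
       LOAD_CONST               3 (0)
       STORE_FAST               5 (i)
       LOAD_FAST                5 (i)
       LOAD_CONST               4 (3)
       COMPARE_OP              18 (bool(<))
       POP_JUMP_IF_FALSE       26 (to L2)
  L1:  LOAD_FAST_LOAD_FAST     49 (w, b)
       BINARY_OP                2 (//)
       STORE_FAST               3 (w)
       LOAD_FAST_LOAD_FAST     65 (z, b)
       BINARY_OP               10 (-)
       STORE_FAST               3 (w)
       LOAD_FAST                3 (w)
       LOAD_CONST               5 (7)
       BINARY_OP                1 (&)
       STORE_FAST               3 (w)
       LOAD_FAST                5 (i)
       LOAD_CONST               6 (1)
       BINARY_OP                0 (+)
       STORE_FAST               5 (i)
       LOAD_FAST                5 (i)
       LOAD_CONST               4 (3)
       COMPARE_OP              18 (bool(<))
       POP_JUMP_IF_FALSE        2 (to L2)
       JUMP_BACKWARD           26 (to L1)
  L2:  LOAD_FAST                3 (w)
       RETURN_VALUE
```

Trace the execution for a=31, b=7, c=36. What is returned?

1

LOAD_FAST c → push 36
LOAD_CONST → push 8
BINARY_OP + → 36 + 8 = 44
LOAD_CONST → push 2
BINARY_OP + → 44 + 2 = 46
STORE_FAST w → w=46
LOAD_FAST_LOAD_FAST b,b → push 7,7
BINARY_OP % → 7 % 7 = 0
STORE_FAST z → z=0
LOAD_CONST → push 0
STORE_FAST i → i=0
LOAD_FAST i → push 0
LOAD_CONST → push 3
COMPARE_OP bool(<) → 0 vs 3 = True
POP_JUMP_IF_FALSE → pop True; no jump
LOAD_FAST_LOAD_FAST w,b → push 46,7
BINARY_OP // → 46 // 7 = 6
STORE_FAST w → w=6
LOAD_FAST_LOAD_FAST z,b → push 0,7
BINARY_OP - → 0 - 7 = -7
STORE_FAST w → w=-7
LOAD_FAST w → push -7
LOAD_CONST → push 7
BINARY_OP & → -7 & 7 = 1
STORE_FAST w → w=1
LOAD_FAST i → push 0
LOAD_CONST → push 1
BINARY_OP + → 0 + 1 = 1
STORE_FAST i → i=1
LOAD_FAST i → push 1
LOAD_CONST → push 3
COMPARE_OP bool(<) → 1 vs 3 = True
POP_JUMP_IF_FALSE → pop True; no jump
LOAD_FAST_LOAD_FAST w,b → push 1,7
BINARY_OP // → 1 // 7 = 0
STORE_FAST w → w=0
LOAD_FAST_LOAD_FAST z,b → push 0,7
BINARY_OP - → 0 - 7 = -7
STORE_FAST w → w=-7
LOAD_FAST w → push -7
LOAD_CONST → push 7
BINARY_OP & → -7 & 7 = 1
STORE_FAST w → w=1
LOAD_FAST i → push 1
LOAD_CONST → push 1
BINARY_OP + → 1 + 1 = 2
STORE_FAST i → i=2
LOAD_FAST i → push 2
LOAD_CONST → push 3
COMPARE_OP bool(<) → 2 vs 3 = True
POP_JUMP_IF_FALSE → pop True; no jump
LOAD_FAST_LOAD_FAST w,b → push 1,7
BINARY_OP // → 1 // 7 = 0
STORE_FAST w → w=0
LOAD_FAST_LOAD_FAST z,b → push 0,7
BINARY_OP - → 0 - 7 = -7
STORE_FAST w → w=-7
LOAD_FAST w → push -7
LOAD_CONST → push 7
BINARY_OP & → -7 & 7 = 1
STORE_FAST w → w=1
LOAD_FAST i → push 2
LOAD_CONST → push 1
BINARY_OP + → 2 + 1 = 3
STORE_FAST i → i=3
LOAD_FAST i → push 3
LOAD_CONST → push 3
COMPARE_OP bool(<) → 3 vs 3 = False
POP_JUMP_IF_FALSE → pop False; jump
LOAD_FAST w → push 1
RETURN_VALUE → return 1.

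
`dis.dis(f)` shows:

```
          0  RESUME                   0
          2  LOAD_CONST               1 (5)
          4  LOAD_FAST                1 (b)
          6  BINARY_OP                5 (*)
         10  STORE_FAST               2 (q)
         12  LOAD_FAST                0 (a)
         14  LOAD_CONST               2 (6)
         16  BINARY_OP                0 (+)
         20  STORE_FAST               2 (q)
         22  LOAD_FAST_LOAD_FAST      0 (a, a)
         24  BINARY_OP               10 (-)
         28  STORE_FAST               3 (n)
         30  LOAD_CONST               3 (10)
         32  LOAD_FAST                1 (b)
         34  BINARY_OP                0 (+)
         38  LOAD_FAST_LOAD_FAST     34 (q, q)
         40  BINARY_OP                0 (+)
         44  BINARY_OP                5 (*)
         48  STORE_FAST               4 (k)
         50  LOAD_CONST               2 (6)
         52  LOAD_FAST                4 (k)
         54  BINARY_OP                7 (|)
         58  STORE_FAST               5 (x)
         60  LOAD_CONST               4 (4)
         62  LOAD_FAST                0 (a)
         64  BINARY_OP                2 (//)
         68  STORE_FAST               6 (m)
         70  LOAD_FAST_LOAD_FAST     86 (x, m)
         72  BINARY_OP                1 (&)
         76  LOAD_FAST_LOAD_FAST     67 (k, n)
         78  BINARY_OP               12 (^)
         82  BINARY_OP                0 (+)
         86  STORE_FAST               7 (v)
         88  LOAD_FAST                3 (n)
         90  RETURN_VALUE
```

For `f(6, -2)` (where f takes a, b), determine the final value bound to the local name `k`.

192

LOAD_CONST → push 5. Stack: [5]
LOAD_FAST b → push -2. Stack: [5, -2]
BINARY_OP * → 5 * -2 = -10. Stack: [-10]
STORE_FAST q → q=-10. Stack: []
LOAD_FAST a → push 6. Stack: [6]
LOAD_CONST → push 6. Stack: [6, 6]
BINARY_OP + → 6 + 6 = 12. Stack: [12]
STORE_FAST q → q=12. Stack: []
LOAD_FAST_LOAD_FAST a,a → push 6,6. Stack: [6, 6]
BINARY_OP - → 6 - 6 = 0. Stack: [0]
STORE_FAST n → n=0. Stack: []
LOAD_CONST → push 10. Stack: [10]
LOAD_FAST b → push -2. Stack: [10, -2]
BINARY_OP + → 10 + -2 = 8. Stack: [8]
LOAD_FAST_LOAD_FAST q,q → push 12,12. Stack: [8, 12, 12]
BINARY_OP + → 12 + 12 = 24. Stack: [8, 24]
BINARY_OP * → 8 * 24 = 192. Stack: [192]
STORE_FAST k → k=192. Stack: []
LOAD_CONST → push 6. Stack: [6]
LOAD_FAST k → push 192. Stack: [6, 192]
BINARY_OP | → 6 | 192 = 198. Stack: [198]
STORE_FAST x → x=198. Stack: []
LOAD_CONST → push 4. Stack: [4]
LOAD_FAST a → push 6. Stack: [4, 6]
BINARY_OP // → 4 // 6 = 0. Stack: [0]
STORE_FAST m → m=0. Stack: []
LOAD_FAST_LOAD_FAST x,m → push 198,0. Stack: [198, 0]
BINARY_OP & → 198 & 0 = 0. Stack: [0]
LOAD_FAST_LOAD_FAST k,n → push 192,0. Stack: [0, 192, 0]
BINARY_OP ^ → 192 ^ 0 = 192. Stack: [0, 192]
BINARY_OP + → 0 + 192 = 192. Stack: [192]
STORE_FAST v → v=192. Stack: []
LOAD_FAST n → push 0. Stack: [0]
RETURN_VALUE → return 0.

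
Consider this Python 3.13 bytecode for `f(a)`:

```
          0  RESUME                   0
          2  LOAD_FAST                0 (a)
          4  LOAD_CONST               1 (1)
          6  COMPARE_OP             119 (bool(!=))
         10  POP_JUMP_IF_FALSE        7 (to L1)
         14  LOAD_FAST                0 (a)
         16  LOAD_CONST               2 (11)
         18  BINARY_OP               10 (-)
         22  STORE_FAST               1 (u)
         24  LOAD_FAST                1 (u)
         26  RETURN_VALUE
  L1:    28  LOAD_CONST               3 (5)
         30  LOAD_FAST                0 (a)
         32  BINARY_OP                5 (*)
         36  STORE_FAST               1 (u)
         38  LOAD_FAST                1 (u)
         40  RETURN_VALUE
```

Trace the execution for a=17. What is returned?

LOAD_FAST a → push 17. Stack: [17]
LOAD_CONST → push 1. Stack: [17, 1]
COMPARE_OP bool(!=) → 17 vs 1 = True. Stack: [True]
POP_JUMP_IF_FALSE → pop True; no jump. Stack: []
LOAD_FAST a → push 17. Stack: [17]
LOAD_CONST → push 11. Stack: [17, 11]
BINARY_OP - → 17 - 11 = 6. Stack: [6]
STORE_FAST u → u=6. Stack: []
LOAD_FAST u → push 6. Stack: [6]
RETURN_VALUE → return 6.

6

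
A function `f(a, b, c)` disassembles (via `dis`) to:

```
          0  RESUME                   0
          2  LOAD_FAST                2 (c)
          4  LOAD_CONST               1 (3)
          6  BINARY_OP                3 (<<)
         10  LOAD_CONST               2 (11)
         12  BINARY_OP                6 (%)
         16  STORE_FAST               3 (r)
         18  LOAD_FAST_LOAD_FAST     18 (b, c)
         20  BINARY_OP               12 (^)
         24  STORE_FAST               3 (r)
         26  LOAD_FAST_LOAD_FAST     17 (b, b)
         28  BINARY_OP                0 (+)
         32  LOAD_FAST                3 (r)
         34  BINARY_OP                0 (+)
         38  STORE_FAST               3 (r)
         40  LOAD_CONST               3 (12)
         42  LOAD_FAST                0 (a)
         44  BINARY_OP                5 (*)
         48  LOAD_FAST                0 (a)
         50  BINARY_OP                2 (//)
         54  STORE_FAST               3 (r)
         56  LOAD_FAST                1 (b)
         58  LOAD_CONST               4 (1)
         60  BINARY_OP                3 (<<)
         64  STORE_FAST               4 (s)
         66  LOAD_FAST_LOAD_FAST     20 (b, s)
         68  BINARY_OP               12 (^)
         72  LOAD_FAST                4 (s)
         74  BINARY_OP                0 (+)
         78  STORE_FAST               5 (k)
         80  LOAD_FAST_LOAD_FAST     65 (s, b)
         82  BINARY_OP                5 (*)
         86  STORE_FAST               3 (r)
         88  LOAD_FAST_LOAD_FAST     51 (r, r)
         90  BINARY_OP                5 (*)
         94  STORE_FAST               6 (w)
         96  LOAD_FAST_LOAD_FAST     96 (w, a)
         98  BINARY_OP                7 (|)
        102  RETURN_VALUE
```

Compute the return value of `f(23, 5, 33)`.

LOAD_FAST c → push 33. Stack: [33]
LOAD_CONST → push 3. Stack: [33, 3]
BINARY_OP << → 33 << 3 = 264. Stack: [264]
LOAD_CONST → push 11. Stack: [264, 11]
BINARY_OP % → 264 % 11 = 0. Stack: [0]
STORE_FAST r → r=0. Stack: []
LOAD_FAST_LOAD_FAST b,c → push 5,33. Stack: [5, 33]
BINARY_OP ^ → 5 ^ 33 = 36. Stack: [36]
STORE_FAST r → r=36. Stack: []
LOAD_FAST_LOAD_FAST b,b → push 5,5. Stack: [5, 5]
BINARY_OP + → 5 + 5 = 10. Stack: [10]
LOAD_FAST r → push 36. Stack: [10, 36]
BINARY_OP + → 10 + 36 = 46. Stack: [46]
STORE_FAST r → r=46. Stack: []
LOAD_CONST → push 12. Stack: [12]
LOAD_FAST a → push 23. Stack: [12, 23]
BINARY_OP * → 12 * 23 = 276. Stack: [276]
LOAD_FAST a → push 23. Stack: [276, 23]
BINARY_OP // → 276 // 23 = 12. Stack: [12]
STORE_FAST r → r=12. Stack: []
LOAD_FAST b → push 5. Stack: [5]
LOAD_CONST → push 1. Stack: [5, 1]
BINARY_OP << → 5 << 1 = 10. Stack: [10]
STORE_FAST s → s=10. Stack: []
LOAD_FAST_LOAD_FAST b,s → push 5,10. Stack: [5, 10]
BINARY_OP ^ → 5 ^ 10 = 15. Stack: [15]
LOAD_FAST s → push 10. Stack: [15, 10]
BINARY_OP + → 15 + 10 = 25. Stack: [25]
STORE_FAST k → k=25. Stack: []
LOAD_FAST_LOAD_FAST s,b → push 10,5. Stack: [10, 5]
BINARY_OP * → 10 * 5 = 50. Stack: [50]
STORE_FAST r → r=50. Stack: []
LOAD_FAST_LOAD_FAST r,r → push 50,50. Stack: [50, 50]
BINARY_OP * → 50 * 50 = 2500. Stack: [2500]
STORE_FAST w → w=2500. Stack: []
LOAD_FAST_LOAD_FAST w,a → push 2500,23. Stack: [2500, 23]
BINARY_OP | → 2500 | 23 = 2519. Stack: [2519]
RETURN_VALUE → return 2519.

2519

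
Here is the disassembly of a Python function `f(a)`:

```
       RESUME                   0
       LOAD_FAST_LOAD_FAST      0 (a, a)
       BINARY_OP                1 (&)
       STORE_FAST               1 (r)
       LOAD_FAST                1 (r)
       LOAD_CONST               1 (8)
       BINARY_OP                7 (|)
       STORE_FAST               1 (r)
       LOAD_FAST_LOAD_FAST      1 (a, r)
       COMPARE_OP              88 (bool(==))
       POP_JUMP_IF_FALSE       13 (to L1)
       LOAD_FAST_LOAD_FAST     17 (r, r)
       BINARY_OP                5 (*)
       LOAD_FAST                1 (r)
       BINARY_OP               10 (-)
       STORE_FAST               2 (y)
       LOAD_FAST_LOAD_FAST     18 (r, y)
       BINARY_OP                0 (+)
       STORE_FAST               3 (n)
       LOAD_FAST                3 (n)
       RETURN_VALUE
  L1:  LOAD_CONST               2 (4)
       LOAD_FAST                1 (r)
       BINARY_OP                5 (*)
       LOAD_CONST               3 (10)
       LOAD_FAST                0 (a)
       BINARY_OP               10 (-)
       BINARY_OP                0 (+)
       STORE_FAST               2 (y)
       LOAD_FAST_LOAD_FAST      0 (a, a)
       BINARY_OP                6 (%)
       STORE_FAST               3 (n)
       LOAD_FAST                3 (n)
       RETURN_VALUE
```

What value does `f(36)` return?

LOAD_FAST_LOAD_FAST a,a → push 36,36. Stack: [36, 36]
BINARY_OP & → 36 & 36 = 36. Stack: [36]
STORE_FAST r → r=36. Stack: []
LOAD_FAST r → push 36. Stack: [36]
LOAD_CONST → push 8. Stack: [36, 8]
BINARY_OP | → 36 | 8 = 44. Stack: [44]
STORE_FAST r → r=44. Stack: []
LOAD_FAST_LOAD_FAST a,r → push 36,44. Stack: [36, 44]
COMPARE_OP bool(==) → 36 vs 44 = False. Stack: [False]
POP_JUMP_IF_FALSE → pop False; jump. Stack: []
LOAD_CONST → push 4. Stack: [4]
LOAD_FAST r → push 44. Stack: [4, 44]
BINARY_OP * → 4 * 44 = 176. Stack: [176]
LOAD_CONST → push 10. Stack: [176, 10]
LOAD_FAST a → push 36. Stack: [176, 10, 36]
BINARY_OP - → 10 - 36 = -26. Stack: [176, -26]
BINARY_OP + → 176 + -26 = 150. Stack: [150]
STORE_FAST y → y=150. Stack: []
LOAD_FAST_LOAD_FAST a,a → push 36,36. Stack: [36, 36]
BINARY_OP % → 36 % 36 = 0. Stack: [0]
STORE_FAST n → n=0. Stack: []
LOAD_FAST n → push 0. Stack: [0]
RETURN_VALUE → return 0.

0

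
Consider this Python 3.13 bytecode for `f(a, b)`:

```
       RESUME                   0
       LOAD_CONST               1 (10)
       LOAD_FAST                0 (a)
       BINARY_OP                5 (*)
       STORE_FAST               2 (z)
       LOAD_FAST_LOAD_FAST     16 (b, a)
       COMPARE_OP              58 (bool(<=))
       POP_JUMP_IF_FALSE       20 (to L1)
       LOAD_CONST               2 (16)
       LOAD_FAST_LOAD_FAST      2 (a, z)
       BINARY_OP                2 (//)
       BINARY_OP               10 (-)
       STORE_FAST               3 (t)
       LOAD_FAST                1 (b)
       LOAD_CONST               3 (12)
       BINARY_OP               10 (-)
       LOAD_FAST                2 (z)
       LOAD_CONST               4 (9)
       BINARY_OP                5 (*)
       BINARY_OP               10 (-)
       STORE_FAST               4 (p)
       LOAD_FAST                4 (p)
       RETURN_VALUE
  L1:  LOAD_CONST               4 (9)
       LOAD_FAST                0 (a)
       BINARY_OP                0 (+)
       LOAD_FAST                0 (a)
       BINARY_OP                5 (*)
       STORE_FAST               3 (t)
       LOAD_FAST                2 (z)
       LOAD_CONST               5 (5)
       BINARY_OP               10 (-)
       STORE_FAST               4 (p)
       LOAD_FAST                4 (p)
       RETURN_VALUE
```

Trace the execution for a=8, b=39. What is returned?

75

LOAD_CONST → push 10. Stack: [10]
LOAD_FAST a → push 8. Stack: [10, 8]
BINARY_OP * → 10 * 8 = 80. Stack: [80]
STORE_FAST z → z=80. Stack: []
LOAD_FAST_LOAD_FAST b,a → push 39,8. Stack: [39, 8]
COMPARE_OP bool(<=) → 39 vs 8 = False. Stack: [False]
POP_JUMP_IF_FALSE → pop False; jump. Stack: []
LOAD_CONST → push 9. Stack: [9]
LOAD_FAST a → push 8. Stack: [9, 8]
BINARY_OP + → 9 + 8 = 17. Stack: [17]
LOAD_FAST a → push 8. Stack: [17, 8]
BINARY_OP * → 17 * 8 = 136. Stack: [136]
STORE_FAST t → t=136. Stack: []
LOAD_FAST z → push 80. Stack: [80]
LOAD_CONST → push 5. Stack: [80, 5]
BINARY_OP - → 80 - 5 = 75. Stack: [75]
STORE_FAST p → p=75. Stack: []
LOAD_FAST p → push 75. Stack: [75]
RETURN_VALUE → return 75.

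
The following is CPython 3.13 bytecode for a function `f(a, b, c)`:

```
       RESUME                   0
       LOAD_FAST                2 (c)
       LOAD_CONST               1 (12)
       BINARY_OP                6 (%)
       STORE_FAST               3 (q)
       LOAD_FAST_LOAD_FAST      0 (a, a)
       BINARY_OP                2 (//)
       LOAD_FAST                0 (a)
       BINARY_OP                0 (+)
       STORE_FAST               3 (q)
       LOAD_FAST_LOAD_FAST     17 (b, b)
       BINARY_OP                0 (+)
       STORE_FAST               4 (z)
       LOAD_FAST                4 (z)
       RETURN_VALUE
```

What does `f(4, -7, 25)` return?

LOAD_FAST c → push 25. Stack: [25]
LOAD_CONST → push 12. Stack: [25, 12]
BINARY_OP % → 25 % 12 = 1. Stack: [1]
STORE_FAST q → q=1. Stack: []
LOAD_FAST_LOAD_FAST a,a → push 4,4. Stack: [4, 4]
BINARY_OP // → 4 // 4 = 1. Stack: [1]
LOAD_FAST a → push 4. Stack: [1, 4]
BINARY_OP + → 1 + 4 = 5. Stack: [5]
STORE_FAST q → q=5. Stack: []
LOAD_FAST_LOAD_FAST b,b → push -7,-7. Stack: [-7, -7]
BINARY_OP + → -7 + -7 = -14. Stack: [-14]
STORE_FAST z → z=-14. Stack: []
LOAD_FAST z → push -14. Stack: [-14]
RETURN_VALUE → return -14.

-14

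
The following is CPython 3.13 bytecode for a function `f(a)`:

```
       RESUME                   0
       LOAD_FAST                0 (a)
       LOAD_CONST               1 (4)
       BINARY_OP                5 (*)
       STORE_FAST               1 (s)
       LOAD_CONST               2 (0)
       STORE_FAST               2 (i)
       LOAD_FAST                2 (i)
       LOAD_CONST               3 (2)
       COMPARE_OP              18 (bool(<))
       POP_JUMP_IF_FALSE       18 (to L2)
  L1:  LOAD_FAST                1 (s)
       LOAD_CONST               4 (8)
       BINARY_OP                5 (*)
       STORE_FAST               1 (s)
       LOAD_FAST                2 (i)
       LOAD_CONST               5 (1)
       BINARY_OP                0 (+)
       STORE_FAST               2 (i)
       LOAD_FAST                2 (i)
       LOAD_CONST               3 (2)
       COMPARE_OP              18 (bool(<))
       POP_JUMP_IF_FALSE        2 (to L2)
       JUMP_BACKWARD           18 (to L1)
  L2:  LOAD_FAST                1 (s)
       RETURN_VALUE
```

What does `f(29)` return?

7424

LOAD_FAST a → push 29. Stack: [29]
LOAD_CONST → push 4. Stack: [29, 4]
BINARY_OP * → 29 * 4 = 116. Stack: [116]
STORE_FAST s → s=116. Stack: []
LOAD_CONST → push 0. Stack: [0]
STORE_FAST i → i=0. Stack: []
LOAD_FAST i → push 0. Stack: [0]
LOAD_CONST → push 2. Stack: [0, 2]
COMPARE_OP bool(<) → 0 vs 2 = True. Stack: [True]
POP_JUMP_IF_FALSE → pop True; no jump. Stack: []
LOAD_FAST s → push 116. Stack: [116]
LOAD_CONST → push 8. Stack: [116, 8]
BINARY_OP * → 116 * 8 = 928. Stack: [928]
STORE_FAST s → s=928. Stack: []
LOAD_FAST i → push 0. Stack: [0]
LOAD_CONST → push 1. Stack: [0, 1]
BINARY_OP + → 0 + 1 = 1. Stack: [1]
STORE_FAST i → i=1. Stack: []
LOAD_FAST i → push 1. Stack: [1]
LOAD_CONST → push 2. Stack: [1, 2]
COMPARE_OP bool(<) → 1 vs 2 = True. Stack: [True]
POP_JUMP_IF_FALSE → pop True; no jump. Stack: []
LOAD_FAST s → push 928. Stack: [928]
LOAD_CONST → push 8. Stack: [928, 8]
BINARY_OP * → 928 * 8 = 7424. Stack: [7424]
STORE_FAST s → s=7424. Stack: []
LOAD_FAST i → push 1. Stack: [1]
LOAD_CONST → push 1. Stack: [1, 1]
BINARY_OP + → 1 + 1 = 2. Stack: [2]
STORE_FAST i → i=2. Stack: []
LOAD_FAST i → push 2. Stack: [2]
LOAD_CONST → push 2. Stack: [2, 2]
COMPARE_OP bool(<) → 2 vs 2 = False. Stack: [False]
POP_JUMP_IF_FALSE → pop False; jump. Stack: []
LOAD_FAST s → push 7424. Stack: [7424]
RETURN_VALUE → return 7424.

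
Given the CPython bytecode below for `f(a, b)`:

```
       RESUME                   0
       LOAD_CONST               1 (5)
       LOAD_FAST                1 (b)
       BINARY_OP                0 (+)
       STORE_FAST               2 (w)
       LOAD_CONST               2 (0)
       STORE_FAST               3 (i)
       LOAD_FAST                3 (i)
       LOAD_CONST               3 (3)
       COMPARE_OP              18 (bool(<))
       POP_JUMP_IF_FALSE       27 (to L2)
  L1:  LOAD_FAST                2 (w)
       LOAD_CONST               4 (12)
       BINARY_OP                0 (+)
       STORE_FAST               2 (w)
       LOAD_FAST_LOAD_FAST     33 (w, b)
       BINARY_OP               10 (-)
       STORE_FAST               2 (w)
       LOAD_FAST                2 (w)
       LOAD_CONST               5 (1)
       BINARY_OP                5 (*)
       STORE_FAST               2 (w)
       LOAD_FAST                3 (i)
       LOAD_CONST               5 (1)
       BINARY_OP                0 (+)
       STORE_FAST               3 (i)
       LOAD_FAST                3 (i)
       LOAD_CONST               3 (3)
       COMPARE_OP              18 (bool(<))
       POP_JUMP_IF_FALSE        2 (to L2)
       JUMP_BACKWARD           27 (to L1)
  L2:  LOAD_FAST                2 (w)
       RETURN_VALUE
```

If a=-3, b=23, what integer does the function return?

LOAD_CONST → push 5
LOAD_FAST b → push 23
BINARY_OP + → 5 + 23 = 28
STORE_FAST w → w=28
LOAD_CONST → push 0
STORE_FAST i → i=0
LOAD_FAST i → push 0
LOAD_CONST → push 3
COMPARE_OP bool(<) → 0 vs 3 = True
POP_JUMP_IF_FALSE → pop True; no jump
LOAD_FAST w → push 28
LOAD_CONST → push 12
BINARY_OP + → 28 + 12 = 40
STORE_FAST w → w=40
LOAD_FAST_LOAD_FAST w,b → push 40,23
BINARY_OP - → 40 - 23 = 17
STORE_FAST w → w=17
LOAD_FAST w → push 17
LOAD_CONST → push 1
BINARY_OP * → 17 * 1 = 17
STORE_FAST w → w=17
LOAD_FAST i → push 0
LOAD_CONST → push 1
BINARY_OP + → 0 + 1 = 1
STORE_FAST i → i=1
LOAD_FAST i → push 1
LOAD_CONST → push 3
COMPARE_OP bool(<) → 1 vs 3 = True
POP_JUMP_IF_FALSE → pop True; no jump
LOAD_FAST w → push 17
LOAD_CONST → push 12
BINARY_OP + → 17 + 12 = 29
STORE_FAST w → w=29
LOAD_FAST_LOAD_FAST w,b → push 29,23
BINARY_OP - → 29 - 23 = 6
STORE_FAST w → w=6
LOAD_FAST w → push 6
LOAD_CONST → push 1
BINARY_OP * → 6 * 1 = 6
STORE_FAST w → w=6
LOAD_FAST i → push 1
LOAD_CONST → push 1
BINARY_OP + → 1 + 1 = 2
STORE_FAST i → i=2
LOAD_FAST i → push 2
LOAD_CONST → push 3
COMPARE_OP bool(<) → 2 vs 3 = True
POP_JUMP_IF_FALSE → pop True; no jump
LOAD_FAST w → push 6
LOAD_CONST → push 12
BINARY_OP + → 6 + 12 = 18
STORE_FAST w → w=18
LOAD_FAST_LOAD_FAST w,b → push 18,23
BINARY_OP - → 18 - 23 = -5
STORE_FAST w → w=-5
LOAD_FAST w → push -5
LOAD_CONST → push 1
BINARY_OP * → -5 * 1 = -5
STORE_FAST w → w=-5
LOAD_FAST i → push 2
LOAD_CONST → push 1
BINARY_OP + → 2 + 1 = 3
STORE_FAST i → i=3
LOAD_FAST i → push 3
LOAD_CONST → push 3
COMPARE_OP bool(<) → 3 vs 3 = False
POP_JUMP_IF_FALSE → pop False; jump
LOAD_FAST w → push -5
RETURN_VALUE → return -5.

-5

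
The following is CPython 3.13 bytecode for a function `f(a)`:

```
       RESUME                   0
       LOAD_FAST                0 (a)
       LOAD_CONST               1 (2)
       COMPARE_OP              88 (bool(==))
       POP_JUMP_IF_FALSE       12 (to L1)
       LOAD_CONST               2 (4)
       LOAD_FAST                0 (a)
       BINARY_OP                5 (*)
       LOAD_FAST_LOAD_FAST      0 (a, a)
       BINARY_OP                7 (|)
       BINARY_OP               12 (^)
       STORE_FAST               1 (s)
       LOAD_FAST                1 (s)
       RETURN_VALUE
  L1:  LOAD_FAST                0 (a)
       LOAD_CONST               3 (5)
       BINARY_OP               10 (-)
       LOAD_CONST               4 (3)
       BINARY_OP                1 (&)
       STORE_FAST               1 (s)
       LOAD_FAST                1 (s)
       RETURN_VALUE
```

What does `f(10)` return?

LOAD_FAST a → push 10. Stack: [10]
LOAD_CONST → push 2. Stack: [10, 2]
COMPARE_OP bool(==) → 10 vs 2 = False. Stack: [False]
POP_JUMP_IF_FALSE → pop False; jump. Stack: []
LOAD_FAST a → push 10. Stack: [10]
LOAD_CONST → push 5. Stack: [10, 5]
BINARY_OP - → 10 - 5 = 5. Stack: [5]
LOAD_CONST → push 3. Stack: [5, 3]
BINARY_OP & → 5 & 3 = 1. Stack: [1]
STORE_FAST s → s=1. Stack: []
LOAD_FAST s → push 1. Stack: [1]
RETURN_VALUE → return 1.

1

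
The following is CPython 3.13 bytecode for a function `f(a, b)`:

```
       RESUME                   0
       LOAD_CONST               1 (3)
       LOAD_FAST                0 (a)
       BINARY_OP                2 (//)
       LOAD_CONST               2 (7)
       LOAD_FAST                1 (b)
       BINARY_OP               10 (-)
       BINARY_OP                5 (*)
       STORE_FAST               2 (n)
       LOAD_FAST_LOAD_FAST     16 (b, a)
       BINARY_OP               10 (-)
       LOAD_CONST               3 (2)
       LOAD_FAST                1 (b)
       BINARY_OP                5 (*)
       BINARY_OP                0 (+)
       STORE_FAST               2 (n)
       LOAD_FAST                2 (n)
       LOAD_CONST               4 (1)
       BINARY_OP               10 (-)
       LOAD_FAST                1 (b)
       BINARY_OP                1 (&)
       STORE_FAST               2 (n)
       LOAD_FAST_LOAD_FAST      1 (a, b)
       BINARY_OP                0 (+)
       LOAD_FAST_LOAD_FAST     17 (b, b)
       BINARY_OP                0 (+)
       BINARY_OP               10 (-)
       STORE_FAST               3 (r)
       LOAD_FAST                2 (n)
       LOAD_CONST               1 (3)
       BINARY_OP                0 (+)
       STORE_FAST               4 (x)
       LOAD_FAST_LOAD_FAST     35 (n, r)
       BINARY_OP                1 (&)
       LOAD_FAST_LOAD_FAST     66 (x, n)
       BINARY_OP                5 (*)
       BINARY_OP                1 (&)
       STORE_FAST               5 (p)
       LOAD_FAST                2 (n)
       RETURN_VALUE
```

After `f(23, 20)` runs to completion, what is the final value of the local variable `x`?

LOAD_CONST → push 3. Stack: [3]
LOAD_FAST a → push 23. Stack: [3, 23]
BINARY_OP // → 3 // 23 = 0. Stack: [0]
LOAD_CONST → push 7. Stack: [0, 7]
LOAD_FAST b → push 20. Stack: [0, 7, 20]
BINARY_OP - → 7 - 20 = -13. Stack: [0, -13]
BINARY_OP * → 0 * -13 = 0. Stack: [0]
STORE_FAST n → n=0. Stack: []
LOAD_FAST_LOAD_FAST b,a → push 20,23. Stack: [20, 23]
BINARY_OP - → 20 - 23 = -3. Stack: [-3]
LOAD_CONST → push 2. Stack: [-3, 2]
LOAD_FAST b → push 20. Stack: [-3, 2, 20]
BINARY_OP * → 2 * 20 = 40. Stack: [-3, 40]
BINARY_OP + → -3 + 40 = 37. Stack: [37]
STORE_FAST n → n=37. Stack: []
LOAD_FAST n → push 37. Stack: [37]
LOAD_CONST → push 1. Stack: [37, 1]
BINARY_OP - → 37 - 1 = 36. Stack: [36]
LOAD_FAST b → push 20. Stack: [36, 20]
BINARY_OP & → 36 & 20 = 4. Stack: [4]
STORE_FAST n → n=4. Stack: []
LOAD_FAST_LOAD_FAST a,b → push 23,20. Stack: [23, 20]
BINARY_OP + → 23 + 20 = 43. Stack: [43]
LOAD_FAST_LOAD_FAST b,b → push 20,20. Stack: [43, 20, 20]
BINARY_OP + → 20 + 20 = 40. Stack: [43, 40]
BINARY_OP - → 43 - 40 = 3. Stack: [3]
STORE_FAST r → r=3. Stack: []
LOAD_FAST n → push 4. Stack: [4]
LOAD_CONST → push 3. Stack: [4, 3]
BINARY_OP + → 4 + 3 = 7. Stack: [7]
STORE_FAST x → x=7. Stack: []
LOAD_FAST_LOAD_FAST n,r → push 4,3. Stack: [4, 3]
BINARY_OP & → 4 & 3 = 0. Stack: [0]
LOAD_FAST_LOAD_FAST x,n → push 7,4. Stack: [0, 7, 4]
BINARY_OP * → 7 * 4 = 28. Stack: [0, 28]
BINARY_OP & → 0 & 28 = 0. Stack: [0]
STORE_FAST p → p=0. Stack: []
LOAD_FAST n → push 4. Stack: [4]
RETURN_VALUE → return 4.

7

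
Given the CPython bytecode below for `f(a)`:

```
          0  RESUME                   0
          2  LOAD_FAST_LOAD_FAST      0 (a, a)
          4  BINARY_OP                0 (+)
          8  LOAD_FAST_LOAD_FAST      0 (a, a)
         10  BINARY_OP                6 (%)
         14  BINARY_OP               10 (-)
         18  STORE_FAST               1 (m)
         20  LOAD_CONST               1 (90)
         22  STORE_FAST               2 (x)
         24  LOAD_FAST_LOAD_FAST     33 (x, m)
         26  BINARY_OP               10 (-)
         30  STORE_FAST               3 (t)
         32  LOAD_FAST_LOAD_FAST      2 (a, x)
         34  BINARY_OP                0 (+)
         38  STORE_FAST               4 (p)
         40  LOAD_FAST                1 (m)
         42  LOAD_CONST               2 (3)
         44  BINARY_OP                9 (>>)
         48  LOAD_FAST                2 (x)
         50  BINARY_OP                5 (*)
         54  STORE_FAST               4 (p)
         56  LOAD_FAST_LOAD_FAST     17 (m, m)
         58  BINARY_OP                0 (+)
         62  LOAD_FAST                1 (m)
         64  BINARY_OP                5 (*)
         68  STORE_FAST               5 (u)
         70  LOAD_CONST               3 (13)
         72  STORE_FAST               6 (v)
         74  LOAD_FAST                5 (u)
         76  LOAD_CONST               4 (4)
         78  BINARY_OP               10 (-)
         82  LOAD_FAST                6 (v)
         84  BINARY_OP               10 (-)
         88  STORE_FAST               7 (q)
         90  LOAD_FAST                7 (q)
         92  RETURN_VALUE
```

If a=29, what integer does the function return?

6711

LOAD_FAST_LOAD_FAST a,a → push 29,29. Stack: [29, 29]
BINARY_OP + → 29 + 29 = 58. Stack: [58]
LOAD_FAST_LOAD_FAST a,a → push 29,29. Stack: [58, 29, 29]
BINARY_OP % → 29 % 29 = 0. Stack: [58, 0]
BINARY_OP - → 58 - 0 = 58. Stack: [58]
STORE_FAST m → m=58. Stack: []
LOAD_CONST → push 90. Stack: [90]
STORE_FAST x → x=90. Stack: []
LOAD_FAST_LOAD_FAST x,m → push 90,58. Stack: [90, 58]
BINARY_OP - → 90 - 58 = 32. Stack: [32]
STORE_FAST t → t=32. Stack: []
LOAD_FAST_LOAD_FAST a,x → push 29,90. Stack: [29, 90]
BINARY_OP + → 29 + 90 = 119. Stack: [119]
STORE_FAST p → p=119. Stack: []
LOAD_FAST m → push 58. Stack: [58]
LOAD_CONST → push 3. Stack: [58, 3]
BINARY_OP >> → 58 >> 3 = 7. Stack: [7]
LOAD_FAST x → push 90. Stack: [7, 90]
BINARY_OP * → 7 * 90 = 630. Stack: [630]
STORE_FAST p → p=630. Stack: []
LOAD_FAST_LOAD_FAST m,m → push 58,58. Stack: [58, 58]
BINARY_OP + → 58 + 58 = 116. Stack: [116]
LOAD_FAST m → push 58. Stack: [116, 58]
BINARY_OP * → 116 * 58 = 6728. Stack: [6728]
STORE_FAST u → u=6728. Stack: []
LOAD_CONST → push 13. Stack: [13]
STORE_FAST v → v=13. Stack: []
LOAD_FAST u → push 6728. Stack: [6728]
LOAD_CONST → push 4. Stack: [6728, 4]
BINARY_OP - → 6728 - 4 = 6724. Stack: [6724]
LOAD_FAST v → push 13. Stack: [6724, 13]
BINARY_OP - → 6724 - 13 = 6711. Stack: [6711]
STORE_FAST q → q=6711. Stack: []
LOAD_FAST q → push 6711. Stack: [6711]
RETURN_VALUE → return 6711.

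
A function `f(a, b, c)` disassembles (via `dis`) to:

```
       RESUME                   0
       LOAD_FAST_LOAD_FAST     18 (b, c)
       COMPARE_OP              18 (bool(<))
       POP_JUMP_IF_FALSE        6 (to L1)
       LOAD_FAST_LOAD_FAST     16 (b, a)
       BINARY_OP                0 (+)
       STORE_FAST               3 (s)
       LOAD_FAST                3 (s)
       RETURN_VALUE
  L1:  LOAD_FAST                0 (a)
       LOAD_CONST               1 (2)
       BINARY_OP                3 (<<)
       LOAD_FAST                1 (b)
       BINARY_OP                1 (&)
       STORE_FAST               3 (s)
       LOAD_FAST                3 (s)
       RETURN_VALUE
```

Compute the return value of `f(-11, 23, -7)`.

LOAD_FAST_LOAD_FAST b,c → push 23,-7. Stack: [23, -7]
COMPARE_OP bool(<) → 23 vs -7 = False. Stack: [False]
POP_JUMP_IF_FALSE → pop False; jump. Stack: []
LOAD_FAST a → push -11. Stack: [-11]
LOAD_CONST → push 2. Stack: [-11, 2]
BINARY_OP << → -11 << 2 = -44. Stack: [-44]
LOAD_FAST b → push 23. Stack: [-44, 23]
BINARY_OP & → -44 & 23 = 20. Stack: [20]
STORE_FAST s → s=20. Stack: []
LOAD_FAST s → push 20. Stack: [20]
RETURN_VALUE → return 20.

20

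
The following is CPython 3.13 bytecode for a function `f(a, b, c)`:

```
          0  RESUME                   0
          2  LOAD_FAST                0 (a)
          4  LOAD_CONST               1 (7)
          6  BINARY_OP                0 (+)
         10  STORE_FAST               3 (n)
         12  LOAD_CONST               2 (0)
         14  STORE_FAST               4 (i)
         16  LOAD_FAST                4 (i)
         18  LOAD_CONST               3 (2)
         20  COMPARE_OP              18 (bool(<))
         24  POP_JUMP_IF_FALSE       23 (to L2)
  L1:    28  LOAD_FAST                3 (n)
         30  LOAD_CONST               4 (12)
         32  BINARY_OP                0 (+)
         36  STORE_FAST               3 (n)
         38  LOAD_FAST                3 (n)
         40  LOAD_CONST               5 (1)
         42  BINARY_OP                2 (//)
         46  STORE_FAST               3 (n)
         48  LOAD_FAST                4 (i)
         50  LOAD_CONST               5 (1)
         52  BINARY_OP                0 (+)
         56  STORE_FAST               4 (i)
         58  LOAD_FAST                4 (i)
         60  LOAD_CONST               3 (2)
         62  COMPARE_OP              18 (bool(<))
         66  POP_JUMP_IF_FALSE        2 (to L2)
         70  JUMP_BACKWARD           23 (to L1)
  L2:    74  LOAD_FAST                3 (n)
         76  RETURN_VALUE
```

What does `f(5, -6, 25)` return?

LOAD_FAST a → push 5. Stack: [5]
LOAD_CONST → push 7. Stack: [5, 7]
BINARY_OP + → 5 + 7 = 12. Stack: [12]
STORE_FAST n → n=12. Stack: []
LOAD_CONST → push 0. Stack: [0]
STORE_FAST i → i=0. Stack: []
LOAD_FAST i → push 0. Stack: [0]
LOAD_CONST → push 2. Stack: [0, 2]
COMPARE_OP bool(<) → 0 vs 2 = True. Stack: [True]
POP_JUMP_IF_FALSE → pop True; no jump. Stack: []
LOAD_FAST n → push 12. Stack: [12]
LOAD_CONST → push 12. Stack: [12, 12]
BINARY_OP + → 12 + 12 = 24. Stack: [24]
STORE_FAST n → n=24. Stack: []
LOAD_FAST n → push 24. Stack: [24]
LOAD_CONST → push 1. Stack: [24, 1]
BINARY_OP // → 24 // 1 = 24. Stack: [24]
STORE_FAST n → n=24. Stack: []
LOAD_FAST i → push 0. Stack: [0]
LOAD_CONST → push 1. Stack: [0, 1]
BINARY_OP + → 0 + 1 = 1. Stack: [1]
STORE_FAST i → i=1. Stack: []
LOAD_FAST i → push 1. Stack: [1]
LOAD_CONST → push 2. Stack: [1, 2]
COMPARE_OP bool(<) → 1 vs 2 = True. Stack: [True]
POP_JUMP_IF_FALSE → pop True; no jump. Stack: []
LOAD_FAST n → push 24. Stack: [24]
LOAD_CONST → push 12. Stack: [24, 12]
BINARY_OP + → 24 + 12 = 36. Stack: [36]
STORE_FAST n → n=36. Stack: []
LOAD_FAST n → push 36. Stack: [36]
LOAD_CONST → push 1. Stack: [36, 1]
BINARY_OP // → 36 // 1 = 36. Stack: [36]
STORE_FAST n → n=36. Stack: []
LOAD_FAST i → push 1. Stack: [1]
LOAD_CONST → push 1. Stack: [1, 1]
BINARY_OP + → 1 + 1 = 2. Stack: [2]
STORE_FAST i → i=2. Stack: []
LOAD_FAST i → push 2. Stack: [2]
LOAD_CONST → push 2. Stack: [2, 2]
COMPARE_OP bool(<) → 2 vs 2 = False. Stack: [False]
POP_JUMP_IF_FALSE → pop False; jump. Stack: []
LOAD_FAST n → push 36. Stack: [36]
RETURN_VALUE → return 36.

36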